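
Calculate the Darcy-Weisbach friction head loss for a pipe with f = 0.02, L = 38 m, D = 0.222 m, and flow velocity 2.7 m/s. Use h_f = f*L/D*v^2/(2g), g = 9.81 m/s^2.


v^2 = 2.7^2 = 7.29 m^2/s^2
L/D = 38/0.222 = 171.17117
h_f = f*(L/D)*v^2/(2g) = 0.02 * 171.17117 * 7.29 / 19.62 = 1.27201 m

1.27201 m


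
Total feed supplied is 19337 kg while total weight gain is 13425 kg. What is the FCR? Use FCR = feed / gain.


FCR = feed consumed / weight gained
FCR = 19337 kg / 13425 kg = 1.44037

1.44037


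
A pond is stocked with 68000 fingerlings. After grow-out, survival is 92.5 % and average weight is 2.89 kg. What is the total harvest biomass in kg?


Survivors = 68000 * 92.5/100 = 62900 fish
Harvest biomass = survivors * W_f = 62900 * 2.89 = 181781 kg

181781 kg


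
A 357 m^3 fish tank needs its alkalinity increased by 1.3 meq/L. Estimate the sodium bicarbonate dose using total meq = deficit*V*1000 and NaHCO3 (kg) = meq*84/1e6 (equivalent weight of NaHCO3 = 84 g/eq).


Tank volume in L = 357 m^3 * 1000 = 357000 L
Total meq required = 1.3 meq/L * 357000 L = 464100 meq
NaHCO3 mass = 464100 meq * 84 mg/meq / 1e6 = 38.9844 kg

38.9844 kg


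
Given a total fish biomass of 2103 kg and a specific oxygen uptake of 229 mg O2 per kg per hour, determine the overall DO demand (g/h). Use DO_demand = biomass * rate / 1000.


Total O2 consumption (mg/h) = 2103 kg * 229 mg/(kg*h) = 481587 mg/h
Convert to g/h: 481587 / 1000 = 481.587 g/h

481.587 g/h


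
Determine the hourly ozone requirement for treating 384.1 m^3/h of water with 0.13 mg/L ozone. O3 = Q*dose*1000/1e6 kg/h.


O3 demand (mg/h) = Q * dose * 1000 = 384.1 * 0.13 * 1000 = 49933 mg/h
Convert mg to kg: 49933 / 1e6 = 0.049933 kg/h

0.049933 kg/h


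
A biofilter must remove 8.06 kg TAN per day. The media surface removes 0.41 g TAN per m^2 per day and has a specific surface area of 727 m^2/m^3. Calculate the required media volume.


A = 8.06*1000 / 0.41 = 19658.537 m^2
V = 19658.537 / 727 = 27.0406

27.0406 m^3


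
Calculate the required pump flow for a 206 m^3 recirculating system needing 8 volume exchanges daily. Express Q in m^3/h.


Daily recirculation volume = 206 m^3 * 8 = 1648 m^3/day
Flow rate Q = daily volume / 24 h = 1648 / 24 = 68.6667 m^3/h

68.6667 m^3/h


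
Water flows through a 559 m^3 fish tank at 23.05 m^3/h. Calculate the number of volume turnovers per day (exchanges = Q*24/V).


Daily flow volume = 23.05 m^3/h * 24 h = 553.2 m^3/day
Exchanges = daily flow / tank volume = 553.2 / 559 = 0.989624 exchanges/day

0.989624 exchanges/day


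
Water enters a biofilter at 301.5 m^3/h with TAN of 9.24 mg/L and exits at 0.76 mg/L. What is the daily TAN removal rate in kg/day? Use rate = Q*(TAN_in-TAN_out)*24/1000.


Concentration drop: TAN_in - TAN_out = 9.24 - 0.76 = 8.48 mg/L
Hourly TAN removed = Q * dTAN = 301.5 m^3/h * 8.48 mg/L = 2556.72 g/h  (m^3/h * mg/L = g/h)
Daily TAN removed = 2556.72 * 24 = 61361.28 g/day
Convert to kg/day: 61361.28 / 1000 = 61.36128 kg/day

61.36128 kg/day


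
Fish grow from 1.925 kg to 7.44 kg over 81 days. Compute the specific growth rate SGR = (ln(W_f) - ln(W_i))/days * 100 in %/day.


ln(W_f) = ln(7.44) = 2.0068708
ln(W_i) = ln(1.925) = 0.65492597
ln(W_f) - ln(W_i) = 2.0068708 - 0.65492597 = 1.3519448
SGR = 1.3519448 / 81 * 100 = 1.66907 %/day

1.66907 %/day


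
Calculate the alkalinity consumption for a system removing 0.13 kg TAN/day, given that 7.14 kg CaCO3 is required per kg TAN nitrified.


Alkalinity factor: 7.14 kg CaCO3 consumed per kg TAN nitrified
alk = 0.13 kg TAN * 7.14 = 0.9282 kg CaCO3/day

0.9282 kg CaCO3/day


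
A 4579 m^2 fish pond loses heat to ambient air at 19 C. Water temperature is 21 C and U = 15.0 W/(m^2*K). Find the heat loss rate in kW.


Temperature difference dT = 21 - 19 = 2 K
Heat loss (W) = U * A * dT = 15.0 * 4579 * 2 = 137370 W
Convert to kW: 137370 / 1000 = 137.37 kW

137.37 kW


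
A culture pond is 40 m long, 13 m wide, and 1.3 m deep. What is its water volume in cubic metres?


Base area = L * W = 40 * 13 = 520 m^2
Volume = area * depth = 520 * 1.3 = 676 m^3

676 m^3


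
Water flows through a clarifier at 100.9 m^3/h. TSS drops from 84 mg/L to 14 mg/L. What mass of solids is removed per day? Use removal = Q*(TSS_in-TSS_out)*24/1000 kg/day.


Concentration drop: TSS_in - TSS_out = 84 - 14 = 70 mg/L
Hourly solids removed = Q * dTSS = 100.9 m^3/h * 70 mg/L = 7063 g/h  (m^3/h * mg/L = g/h)
Daily solids removed = 7063 * 24 = 169512 g/day
Convert g to kg: 169512 / 1000 = 169.512 kg/day

169.512 kg/day


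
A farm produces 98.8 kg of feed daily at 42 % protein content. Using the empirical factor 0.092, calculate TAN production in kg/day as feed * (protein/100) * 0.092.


Protein in feed = 98.8 * 42/100 = 41.496 kg/day
TAN = protein * 0.092 = 41.496 * 0.092 = 3.817632 kg/day

3.817632 kg/day


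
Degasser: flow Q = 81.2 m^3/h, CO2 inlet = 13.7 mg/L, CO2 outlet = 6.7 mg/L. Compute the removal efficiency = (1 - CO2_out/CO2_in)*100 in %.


CO2_out / CO2_in = 6.7 / 13.7 = 0.48905109
Fraction remaining = 0.48905109
efficiency = (1 - 0.48905109) * 100 = 51.0949 %

51.0949 %


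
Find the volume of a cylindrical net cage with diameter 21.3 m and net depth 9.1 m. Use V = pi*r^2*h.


r = d/2 = 21.3/2 = 10.65 m
Base area = pi*r^2 = pi*10.65^2 = 356.32729 m^2
Volume = 356.32729 * 9.1 = 3242.58 m^3

3242.58 m^3


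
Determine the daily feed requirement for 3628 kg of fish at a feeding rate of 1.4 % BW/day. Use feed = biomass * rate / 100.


Feeding rate fraction = 1.4% / 100 = 0.014
Daily feed = 3628 kg * 0.014 = 50.792 kg/day

50.792 kg/day


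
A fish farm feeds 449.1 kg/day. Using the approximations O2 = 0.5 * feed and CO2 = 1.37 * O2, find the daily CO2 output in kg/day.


O2 = 449.1 * 0.5 = 224.55
CO2 = 224.55 * 1.37 = 307.6335

307.6335 kg/day


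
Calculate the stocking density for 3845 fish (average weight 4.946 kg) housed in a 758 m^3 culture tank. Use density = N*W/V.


Total biomass = 3845 fish * 4.946 kg = 19017.37 kg
Density = total biomass / volume = 19017.37 / 758 = 25.0889 kg/m^3

25.0889 kg/m^3


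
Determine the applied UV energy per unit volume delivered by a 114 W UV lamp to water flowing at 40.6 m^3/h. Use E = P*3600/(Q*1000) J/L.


Energy delivered per hour = 114 W * 3600 s = 410400 J/h
Volume treated per hour = 40.6 m^3/h * 1000 = 40600 L/h
dose = 410400 / 40600 = 10.1084 J/L

10.1084 J/L


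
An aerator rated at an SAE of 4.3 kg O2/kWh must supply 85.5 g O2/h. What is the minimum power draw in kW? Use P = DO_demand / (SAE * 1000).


SAE in g O2/kWh = 4.3 * 1000 = 4300 g/kWh
P = DO_demand / SAE_g = 85.5 / 4300 = 0.0198837 kW

0.0198837 kW


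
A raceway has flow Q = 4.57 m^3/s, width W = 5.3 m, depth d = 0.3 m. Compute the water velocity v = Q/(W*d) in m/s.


Cross-sectional area = W * d = 5.3 * 0.3 = 1.59 m^2
Velocity = Q / A = 4.57 / 1.59 = 2.87421 m/s

2.87421 m/s


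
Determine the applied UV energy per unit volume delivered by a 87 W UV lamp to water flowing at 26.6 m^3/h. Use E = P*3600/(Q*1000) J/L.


Energy delivered per hour = 87 W * 3600 s = 313200 J/h
Volume treated per hour = 26.6 m^3/h * 1000 = 26600 L/h
dose = 313200 / 26600 = 11.7744 J/L

11.7744 J/L


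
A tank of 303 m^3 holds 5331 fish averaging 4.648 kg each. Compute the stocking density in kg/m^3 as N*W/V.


Total biomass = 5331 fish * 4.648 kg = 24778.488 kg
Density = total biomass / volume = 24778.488 / 303 = 81.7772 kg/m^3

81.7772 kg/m^3


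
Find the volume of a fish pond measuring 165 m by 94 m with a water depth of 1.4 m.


Base area = L * W = 165 * 94 = 15510 m^2
Volume = area * depth = 15510 * 1.4 = 21714 m^3

21714 m^3


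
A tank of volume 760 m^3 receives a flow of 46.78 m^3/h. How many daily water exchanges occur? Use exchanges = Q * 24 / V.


Daily flow volume = 46.78 m^3/h * 24 h = 1122.72 m^3/day
Exchanges = daily flow / tank volume = 1122.72 / 760 = 1.47726 exchanges/day

1.47726 exchanges/day


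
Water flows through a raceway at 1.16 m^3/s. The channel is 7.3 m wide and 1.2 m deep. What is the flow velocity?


Cross-sectional area = W * d = 7.3 * 1.2 = 8.76 m^2
Velocity = Q / A = 1.16 / 8.76 = 0.13242 m/s

0.13242 m/s


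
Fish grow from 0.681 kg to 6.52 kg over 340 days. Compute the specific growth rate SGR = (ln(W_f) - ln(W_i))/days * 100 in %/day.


ln(W_f) = ln(6.52) = 1.8748744
ln(W_i) = ln(0.681) = -0.38419297
ln(W_f) - ln(W_i) = 1.8748744 - -0.38419297 = 2.2590674
SGR = 2.2590674 / 340 * 100 = 0.664432 %/day

0.664432 %/day


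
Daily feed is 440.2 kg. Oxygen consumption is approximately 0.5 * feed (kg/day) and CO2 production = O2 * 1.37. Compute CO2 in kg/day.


O2 = 440.2 * 0.5 = 220.1
CO2 = 220.1 * 1.37 = 301.537

301.537 kg/day


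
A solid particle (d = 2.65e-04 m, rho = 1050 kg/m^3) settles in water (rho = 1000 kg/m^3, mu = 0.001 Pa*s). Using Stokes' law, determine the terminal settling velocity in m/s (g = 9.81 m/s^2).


Density difference: rho_p - rho_f = 1050 - 1000 = 50 kg/m^3
d^2 = (2.65e-04)^2 = 7.0225e-08 m^2
Numerator = (rho_p - rho_f) * g * d^2 = 50 * 9.81 * 7.0225e-08 = 3.4445362e-05
Denominator = 18 * mu = 18 * 0.001 = 0.018
v_s = 3.4445362e-05 / 0.018 = 0.00191363 m/s
Check: Re = rho_f * v_s * d / mu = 1000 * 0.00191363 * 2.65e-04 / 0.001 = 0.507 < 1, so Stokes' law applies.

0.00191363 m/s


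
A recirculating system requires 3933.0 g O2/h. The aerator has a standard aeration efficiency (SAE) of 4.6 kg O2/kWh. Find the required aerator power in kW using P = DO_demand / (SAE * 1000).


SAE in g O2/kWh = 4.6 * 1000 = 4600 g/kWh
P = DO_demand / SAE_g = 3933.0 / 4600 = 0.855 kW

0.855 kW


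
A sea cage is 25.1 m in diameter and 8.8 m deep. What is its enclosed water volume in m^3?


r = d/2 = 25.1/2 = 12.55 m
Base area = pi*r^2 = pi*12.55^2 = 494.8087 m^2
Volume = 494.8087 * 8.8 = 4354.32 m^3

4354.32 m^3


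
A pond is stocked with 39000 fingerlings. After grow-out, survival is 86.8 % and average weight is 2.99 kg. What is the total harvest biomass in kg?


Survivors = 39000 * 86.8/100 = 33852 fish
Harvest biomass = survivors * W_f = 33852 * 2.99 = 101217.48 kg

101217.48 kg


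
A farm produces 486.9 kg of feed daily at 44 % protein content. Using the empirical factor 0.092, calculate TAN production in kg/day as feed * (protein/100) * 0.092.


Protein in feed = 486.9 * 44/100 = 214.236 kg/day
TAN = protein * 0.092 = 214.236 * 0.092 = 19.709712 kg/day

19.709712 kg/day


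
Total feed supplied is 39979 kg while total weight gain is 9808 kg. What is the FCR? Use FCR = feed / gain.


FCR = feed consumed / weight gained
FCR = 39979 kg / 9808 kg = 4.07616

4.07616


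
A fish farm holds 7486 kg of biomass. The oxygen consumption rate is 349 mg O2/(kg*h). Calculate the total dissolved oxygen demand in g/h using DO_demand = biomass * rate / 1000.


Total O2 consumption (mg/h) = 7486 kg * 349 mg/(kg*h) = 2612614 mg/h
Convert to g/h: 2612614 / 1000 = 2612.614 g/h

2612.614 g/h


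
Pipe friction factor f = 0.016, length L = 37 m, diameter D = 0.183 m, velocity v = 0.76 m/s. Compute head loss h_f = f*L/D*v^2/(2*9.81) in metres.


v^2 = 0.76^2 = 0.5776 m^2/s^2
L/D = 37/0.183 = 202.18579
h_f = f*(L/D)*v^2/(2g) = 0.016 * 202.18579 * 0.5776 / 19.62 = 0.0952355 m

0.0952355 m


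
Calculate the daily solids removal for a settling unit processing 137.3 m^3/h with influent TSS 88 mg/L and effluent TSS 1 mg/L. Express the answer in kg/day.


Concentration drop: TSS_in - TSS_out = 88 - 1 = 87 mg/L
Hourly solids removed = Q * dTSS = 137.3 m^3/h * 87 mg/L = 11945.1 g/h  (m^3/h * mg/L = g/h)
Daily solids removed = 11945.1 * 24 = 286682.4 g/day
Convert g to kg: 286682.4 / 1000 = 286.6824 kg/day

286.6824 kg/day


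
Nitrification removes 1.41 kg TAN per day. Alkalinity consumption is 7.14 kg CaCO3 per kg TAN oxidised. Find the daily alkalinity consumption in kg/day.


Alkalinity factor: 7.14 kg CaCO3 consumed per kg TAN nitrified
alk = 1.41 kg TAN * 7.14 = 10.0674 kg CaCO3/day

10.0674 kg CaCO3/day


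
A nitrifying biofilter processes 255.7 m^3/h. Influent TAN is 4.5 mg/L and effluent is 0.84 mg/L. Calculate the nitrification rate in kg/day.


Concentration drop: TAN_in - TAN_out = 4.5 - 0.84 = 3.66 mg/L
Hourly TAN removed = Q * dTAN = 255.7 m^3/h * 3.66 mg/L = 935.862 g/h  (m^3/h * mg/L = g/h)
Daily TAN removed = 935.862 * 24 = 22460.688 g/day
Convert to kg/day: 22460.688 / 1000 = 22.460688 kg/day

22.460688 kg/day


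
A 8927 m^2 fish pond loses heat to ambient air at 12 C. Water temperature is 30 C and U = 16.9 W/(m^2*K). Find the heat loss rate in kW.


Temperature difference dT = 30 - 12 = 18 K
Heat loss (W) = U * A * dT = 16.9 * 8927 * 18 = 2715593.4 W
Convert to kW: 2715593.4 / 1000 = 2715.5934 kW

2715.5934 kW


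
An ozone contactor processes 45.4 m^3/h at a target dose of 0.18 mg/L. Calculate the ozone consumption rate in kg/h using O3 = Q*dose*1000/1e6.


O3 demand (mg/h) = Q * dose * 1000 = 45.4 * 0.18 * 1000 = 8172 mg/h
Convert mg to kg: 8172 / 1e6 = 0.008172 kg/h

0.008172 kg/h


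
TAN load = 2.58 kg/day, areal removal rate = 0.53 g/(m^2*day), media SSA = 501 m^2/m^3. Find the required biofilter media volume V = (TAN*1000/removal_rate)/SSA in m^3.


A = 2.58*1000 / 0.53 = 4867.9245 m^2
V = 4867.9245 / 501 = 9.71642

9.71642 m^3


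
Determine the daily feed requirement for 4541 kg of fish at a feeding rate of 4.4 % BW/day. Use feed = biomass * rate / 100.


Feeding rate fraction = 4.4% / 100 = 0.044
Daily feed = 4541 kg * 0.044 = 199.804 kg/day

199.804 kg/day


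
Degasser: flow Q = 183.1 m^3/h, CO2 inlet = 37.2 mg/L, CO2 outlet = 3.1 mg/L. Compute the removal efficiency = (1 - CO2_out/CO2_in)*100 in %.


CO2_out / CO2_in = 3.1 / 37.2 = 0.083333333
Fraction remaining = 0.083333333
efficiency = (1 - 0.083333333) * 100 = 91.6667 %

91.6667 %


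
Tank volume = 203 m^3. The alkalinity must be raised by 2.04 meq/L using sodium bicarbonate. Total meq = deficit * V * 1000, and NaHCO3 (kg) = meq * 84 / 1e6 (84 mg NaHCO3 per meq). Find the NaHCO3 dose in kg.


Tank volume in L = 203 m^3 * 1000 = 203000 L
Total meq required = 2.04 meq/L * 203000 L = 414120 meq
NaHCO3 mass = 414120 meq * 84 mg/meq / 1e6 = 34.7861 kg

34.7861 kg


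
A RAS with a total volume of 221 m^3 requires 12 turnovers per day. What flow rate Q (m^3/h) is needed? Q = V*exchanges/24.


Daily recirculation volume = 221 m^3 * 12 = 2652 m^3/day
Flow rate Q = daily volume / 24 h = 2652 / 24 = 110.5 m^3/h

110.5 m^3/h


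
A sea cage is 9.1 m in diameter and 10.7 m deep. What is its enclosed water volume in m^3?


r = d/2 = 9.1/2 = 4.55 m
Base area = pi*r^2 = pi*4.55^2 = 65.038822 m^2
Volume = 65.038822 * 10.7 = 695.915 m^3

695.915 m^3


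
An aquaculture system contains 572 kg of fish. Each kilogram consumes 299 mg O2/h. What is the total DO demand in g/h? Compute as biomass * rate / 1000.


Total O2 consumption (mg/h) = 572 kg * 299 mg/(kg*h) = 171028 mg/h
Convert to g/h: 171028 / 1000 = 171.028 g/h

171.028 g/h


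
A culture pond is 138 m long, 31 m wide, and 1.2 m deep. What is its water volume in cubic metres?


Base area = L * W = 138 * 31 = 4278 m^2
Volume = area * depth = 4278 * 1.2 = 5133.6 m^3

5133.6 m^3


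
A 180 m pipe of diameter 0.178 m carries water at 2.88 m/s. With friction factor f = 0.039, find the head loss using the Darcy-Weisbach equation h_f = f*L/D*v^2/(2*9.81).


v^2 = 2.88^2 = 8.2944 m^2/s^2
L/D = 180/0.178 = 1011.236
h_f = f*(L/D)*v^2/(2g) = 0.039 * 1011.236 * 8.2944 / 19.62 = 16.6726 m

16.6726 m


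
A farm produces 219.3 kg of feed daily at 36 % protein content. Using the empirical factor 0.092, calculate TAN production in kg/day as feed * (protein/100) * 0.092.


Protein in feed = 219.3 * 36/100 = 78.948 kg/day
TAN = protein * 0.092 = 78.948 * 0.092 = 7.263216 kg/day

7.263216 kg/day


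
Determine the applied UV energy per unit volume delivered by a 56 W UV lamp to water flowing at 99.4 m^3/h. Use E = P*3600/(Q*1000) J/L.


Energy delivered per hour = 56 W * 3600 s = 201600 J/h
Volume treated per hour = 99.4 m^3/h * 1000 = 99400 L/h
dose = 201600 / 99400 = 2.02817 J/L

2.02817 J/L


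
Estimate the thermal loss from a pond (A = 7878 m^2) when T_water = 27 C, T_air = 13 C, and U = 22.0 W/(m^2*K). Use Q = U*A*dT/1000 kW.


Temperature difference dT = 27 - 13 = 14 K
Heat loss (W) = U * A * dT = 22.0 * 7878 * 14 = 2426424 W
Convert to kW: 2426424 / 1000 = 2426.424 kW

2426.424 kW


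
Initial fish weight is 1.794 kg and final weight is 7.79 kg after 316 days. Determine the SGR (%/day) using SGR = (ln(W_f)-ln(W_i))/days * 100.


ln(W_f) = ln(7.79) = 2.0528409
ln(W_i) = ln(1.794) = 0.58444776
ln(W_f) - ln(W_i) = 2.0528409 - 0.58444776 = 1.4683931
SGR = 1.4683931 / 316 * 100 = 0.464681 %/day

0.464681 %/day


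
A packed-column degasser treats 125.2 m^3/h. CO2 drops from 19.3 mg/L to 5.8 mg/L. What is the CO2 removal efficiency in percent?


CO2_out / CO2_in = 5.8 / 19.3 = 0.30051813
Fraction remaining = 0.30051813
efficiency = (1 - 0.30051813) * 100 = 69.9482 %

69.9482 %


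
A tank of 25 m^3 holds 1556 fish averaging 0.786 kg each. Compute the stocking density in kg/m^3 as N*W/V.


Total biomass = 1556 fish * 0.786 kg = 1223.016 kg
Density = total biomass / volume = 1223.016 / 25 = 48.9206 kg/m^3

48.9206 kg/m^3


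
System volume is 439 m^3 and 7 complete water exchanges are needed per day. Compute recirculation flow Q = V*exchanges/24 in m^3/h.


Daily recirculation volume = 439 m^3 * 7 = 3073 m^3/day
Flow rate Q = daily volume / 24 h = 3073 / 24 = 128.042 m^3/h

128.042 m^3/h


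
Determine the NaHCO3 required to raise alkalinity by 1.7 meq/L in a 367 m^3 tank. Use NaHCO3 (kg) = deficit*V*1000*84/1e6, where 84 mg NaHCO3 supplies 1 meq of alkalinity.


Tank volume in L = 367 m^3 * 1000 = 367000 L
Total meq required = 1.7 meq/L * 367000 L = 623900 meq
NaHCO3 mass = 623900 meq * 84 mg/meq / 1e6 = 52.4076 kg

52.4076 kg


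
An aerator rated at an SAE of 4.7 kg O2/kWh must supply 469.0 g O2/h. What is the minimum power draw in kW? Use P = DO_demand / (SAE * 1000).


SAE in g O2/kWh = 4.7 * 1000 = 4700 g/kWh
P = DO_demand / SAE_g = 469.0 / 4700 = 0.0997872 kW

0.0997872 kW


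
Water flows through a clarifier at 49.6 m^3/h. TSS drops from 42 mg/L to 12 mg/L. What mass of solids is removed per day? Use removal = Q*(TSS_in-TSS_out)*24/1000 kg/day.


Concentration drop: TSS_in - TSS_out = 42 - 12 = 30 mg/L
Hourly solids removed = Q * dTSS = 49.6 m^3/h * 30 mg/L = 1488 g/h  (m^3/h * mg/L = g/h)
Daily solids removed = 1488 * 24 = 35712 g/day
Convert g to kg: 35712 / 1000 = 35.712 kg/day

35.712 kg/day


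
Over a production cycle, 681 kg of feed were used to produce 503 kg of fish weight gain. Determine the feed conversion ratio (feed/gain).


FCR = feed consumed / weight gained
FCR = 681 kg / 503 kg = 1.35388

1.35388


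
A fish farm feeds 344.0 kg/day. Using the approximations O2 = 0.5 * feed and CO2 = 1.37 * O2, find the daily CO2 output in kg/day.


O2 = 344.0 * 0.5 = 172
CO2 = 172 * 1.37 = 235.64

235.64 kg/day


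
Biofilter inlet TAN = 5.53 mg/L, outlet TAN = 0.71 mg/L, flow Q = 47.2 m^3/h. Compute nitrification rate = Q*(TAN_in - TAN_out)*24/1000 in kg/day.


Concentration drop: TAN_in - TAN_out = 5.53 - 0.71 = 4.82 mg/L
Hourly TAN removed = Q * dTAN = 47.2 m^3/h * 4.82 mg/L = 227.504 g/h  (m^3/h * mg/L = g/h)
Daily TAN removed = 227.504 * 24 = 5460.096 g/day
Convert to kg/day: 5460.096 / 1000 = 5.460096 kg/day

5.460096 kg/day


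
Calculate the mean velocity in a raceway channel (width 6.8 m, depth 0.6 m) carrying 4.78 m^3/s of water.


Cross-sectional area = W * d = 6.8 * 0.6 = 4.08 m^2
Velocity = Q / A = 4.78 / 4.08 = 1.17157 m/s

1.17157 m/s


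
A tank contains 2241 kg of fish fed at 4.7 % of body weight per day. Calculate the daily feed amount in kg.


Feeding rate fraction = 4.7% / 100 = 0.047
Daily feed = 2241 kg * 0.047 = 105.327 kg/day

105.327 kg/day


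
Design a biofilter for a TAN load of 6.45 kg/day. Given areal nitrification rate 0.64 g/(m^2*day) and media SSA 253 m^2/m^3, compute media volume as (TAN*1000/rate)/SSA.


A = 6.45*1000 / 0.64 = 10078.125 m^2
V = 10078.125 / 253 = 39.8345

39.8345 m^3


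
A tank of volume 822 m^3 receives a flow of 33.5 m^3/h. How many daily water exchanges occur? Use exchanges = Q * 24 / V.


Daily flow volume = 33.5 m^3/h * 24 h = 804 m^3/day
Exchanges = daily flow / tank volume = 804 / 822 = 0.978102 exchanges/day

0.978102 exchanges/day


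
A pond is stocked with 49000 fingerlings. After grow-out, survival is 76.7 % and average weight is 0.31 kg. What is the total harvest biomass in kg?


Survivors = 49000 * 76.7/100 = 37583 fish
Harvest biomass = survivors * W_f = 37583 * 0.31 = 11650.73 kg

11650.73 kg


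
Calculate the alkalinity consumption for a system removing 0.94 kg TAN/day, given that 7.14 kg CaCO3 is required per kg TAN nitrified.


Alkalinity factor: 7.14 kg CaCO3 consumed per kg TAN nitrified
alk = 0.94 kg TAN * 7.14 = 6.7116 kg CaCO3/day

6.7116 kg CaCO3/day


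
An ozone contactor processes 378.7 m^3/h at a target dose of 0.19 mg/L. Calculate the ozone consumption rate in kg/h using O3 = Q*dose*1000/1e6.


O3 demand (mg/h) = Q * dose * 1000 = 378.7 * 0.19 * 1000 = 71953 mg/h
Convert mg to kg: 71953 / 1e6 = 0.071953 kg/h

0.071953 kg/h


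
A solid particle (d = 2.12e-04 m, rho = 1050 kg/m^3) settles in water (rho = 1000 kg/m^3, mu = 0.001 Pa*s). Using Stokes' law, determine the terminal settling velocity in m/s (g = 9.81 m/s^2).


Density difference: rho_p - rho_f = 1050 - 1000 = 50 kg/m^3
d^2 = (2.12e-04)^2 = 4.4944e-08 m^2
Numerator = (rho_p - rho_f) * g * d^2 = 50 * 9.81 * 4.4944e-08 = 2.2045032e-05
Denominator = 18 * mu = 18 * 0.001 = 0.018
v_s = 2.2045032e-05 / 0.018 = 0.00122472 m/s
Check: Re = rho_f * v_s * d / mu = 1000 * 0.00122472 * 2.12e-04 / 0.001 = 0.26 < 1, so Stokes' law applies.

0.00122472 m/s


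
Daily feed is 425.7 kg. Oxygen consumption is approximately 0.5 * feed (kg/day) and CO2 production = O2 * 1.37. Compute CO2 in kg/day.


O2 = 425.7 * 0.5 = 212.85
CO2 = 212.85 * 1.37 = 291.6045

291.6045 kg/day


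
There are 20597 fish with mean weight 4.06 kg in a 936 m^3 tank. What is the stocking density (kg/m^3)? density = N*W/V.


Total biomass = 20597 fish * 4.06 kg = 83623.82 kg
Density = total biomass / volume = 83623.82 / 936 = 89.3417 kg/m^3

89.3417 kg/m^3


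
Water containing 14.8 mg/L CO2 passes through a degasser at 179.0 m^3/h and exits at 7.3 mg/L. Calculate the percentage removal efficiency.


CO2_out / CO2_in = 7.3 / 14.8 = 0.49324324
Fraction remaining = 0.49324324
efficiency = (1 - 0.49324324) * 100 = 50.6757 %

50.6757 %


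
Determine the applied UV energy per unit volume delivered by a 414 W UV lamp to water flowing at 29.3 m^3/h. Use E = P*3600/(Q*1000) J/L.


Energy delivered per hour = 414 W * 3600 s = 1490400 J/h
Volume treated per hour = 29.3 m^3/h * 1000 = 29300 L/h
dose = 1490400 / 29300 = 50.8669 J/L

50.8669 J/L


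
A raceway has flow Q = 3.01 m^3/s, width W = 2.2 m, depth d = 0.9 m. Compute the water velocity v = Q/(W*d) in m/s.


Cross-sectional area = W * d = 2.2 * 0.9 = 1.98 m^2
Velocity = Q / A = 3.01 / 1.98 = 1.5202 m/s

1.5202 m/s


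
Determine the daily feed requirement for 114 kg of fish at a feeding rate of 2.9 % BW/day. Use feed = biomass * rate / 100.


Feeding rate fraction = 2.9% / 100 = 0.029
Daily feed = 114 kg * 0.029 = 3.306 kg/day

3.306 kg/day


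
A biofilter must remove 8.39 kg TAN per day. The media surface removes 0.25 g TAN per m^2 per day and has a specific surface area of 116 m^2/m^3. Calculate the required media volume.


A = 8.39*1000 / 0.25 = 33560 m^2
V = 33560 / 116 = 289.31

289.31 m^3


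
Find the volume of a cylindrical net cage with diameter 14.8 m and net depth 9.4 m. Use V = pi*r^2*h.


r = d/2 = 14.8/2 = 7.4 m
Base area = pi*r^2 = pi*7.4^2 = 172.03361 m^2
Volume = 172.03361 * 9.4 = 1617.12 m^3

1617.12 m^3


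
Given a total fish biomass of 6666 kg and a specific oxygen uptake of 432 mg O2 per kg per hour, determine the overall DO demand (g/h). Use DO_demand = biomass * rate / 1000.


Total O2 consumption (mg/h) = 6666 kg * 432 mg/(kg*h) = 2879712 mg/h
Convert to g/h: 2879712 / 1000 = 2879.712 g/h

2879.712 g/h


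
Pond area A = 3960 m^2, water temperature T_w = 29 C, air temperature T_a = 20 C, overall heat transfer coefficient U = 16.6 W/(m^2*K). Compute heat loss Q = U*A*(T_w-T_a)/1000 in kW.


Temperature difference dT = 29 - 20 = 9 K
Heat loss (W) = U * A * dT = 16.6 * 3960 * 9 = 591624 W
Convert to kW: 591624 / 1000 = 591.624 kW

591.624 kW


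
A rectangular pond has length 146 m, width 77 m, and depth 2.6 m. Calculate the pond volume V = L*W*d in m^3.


Base area = L * W = 146 * 77 = 11242 m^2
Volume = area * depth = 11242 * 2.6 = 29229.2 m^3

29229.2 m^3


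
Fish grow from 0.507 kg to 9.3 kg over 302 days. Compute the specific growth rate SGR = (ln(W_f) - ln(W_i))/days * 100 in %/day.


ln(W_f) = ln(9.3) = 2.2300144
ln(W_i) = ln(0.507) = -0.67924428
ln(W_f) - ln(W_i) = 2.2300144 - -0.67924428 = 2.9092587
SGR = 2.9092587 / 302 * 100 = 0.963331 %/day

0.963331 %/day


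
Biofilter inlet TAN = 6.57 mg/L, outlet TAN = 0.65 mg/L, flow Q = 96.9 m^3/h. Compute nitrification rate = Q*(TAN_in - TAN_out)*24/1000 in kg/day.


Concentration drop: TAN_in - TAN_out = 6.57 - 0.65 = 5.92 mg/L
Hourly TAN removed = Q * dTAN = 96.9 m^3/h * 5.92 mg/L = 573.648 g/h  (m^3/h * mg/L = g/h)
Daily TAN removed = 573.648 * 24 = 13767.552 g/day
Convert to kg/day: 13767.552 / 1000 = 13.767552 kg/day

13.767552 kg/day


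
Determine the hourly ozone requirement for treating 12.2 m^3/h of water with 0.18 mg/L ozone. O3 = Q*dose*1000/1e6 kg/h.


O3 demand (mg/h) = Q * dose * 1000 = 12.2 * 0.18 * 1000 = 2196 mg/h
Convert mg to kg: 2196 / 1e6 = 0.002196 kg/h

0.002196 kg/h


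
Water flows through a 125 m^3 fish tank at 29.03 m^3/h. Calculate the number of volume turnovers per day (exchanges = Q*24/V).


Daily flow volume = 29.03 m^3/h * 24 h = 696.72 m^3/day
Exchanges = daily flow / tank volume = 696.72 / 125 = 5.57376 exchanges/day

5.57376 exchanges/day


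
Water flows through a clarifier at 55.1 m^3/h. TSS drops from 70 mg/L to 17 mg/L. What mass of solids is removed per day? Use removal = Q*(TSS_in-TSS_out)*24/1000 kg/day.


Concentration drop: TSS_in - TSS_out = 70 - 17 = 53 mg/L
Hourly solids removed = Q * dTSS = 55.1 m^3/h * 53 mg/L = 2920.3 g/h  (m^3/h * mg/L = g/h)
Daily solids removed = 2920.3 * 24 = 70087.2 g/day
Convert g to kg: 70087.2 / 1000 = 70.0872 kg/day

70.0872 kg/day


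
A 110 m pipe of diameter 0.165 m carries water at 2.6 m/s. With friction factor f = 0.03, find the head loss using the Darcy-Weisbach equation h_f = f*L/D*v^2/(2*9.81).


v^2 = 2.6^2 = 6.76 m^2/s^2
L/D = 110/0.165 = 666.66667
h_f = f*(L/D)*v^2/(2g) = 0.03 * 666.66667 * 6.76 / 19.62 = 6.89093 m

6.89093 m


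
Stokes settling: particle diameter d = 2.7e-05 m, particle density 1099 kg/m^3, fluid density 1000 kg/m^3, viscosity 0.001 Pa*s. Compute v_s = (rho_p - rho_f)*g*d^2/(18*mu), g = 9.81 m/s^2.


Density difference: rho_p - rho_f = 1099 - 1000 = 99 kg/m^3
d^2 = (2.7e-05)^2 = 7.29e-10 m^2
Numerator = (rho_p - rho_f) * g * d^2 = 99 * 9.81 * 7.29e-10 = 7.0799751e-07
Denominator = 18 * mu = 18 * 0.001 = 0.018
v_s = 7.0799751e-07 / 0.018 = 3.93332e-05 m/s
Check: Re = rho_f * v_s * d / mu = 1000 * 3.93332e-05 * 2.7e-05 / 0.001 = 0.00106 < 1, so Stokes' law applies.

3.93332e-05 m/s


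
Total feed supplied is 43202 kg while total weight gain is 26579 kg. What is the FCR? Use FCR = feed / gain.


FCR = feed consumed / weight gained
FCR = 43202 kg / 26579 kg = 1.62542

1.62542


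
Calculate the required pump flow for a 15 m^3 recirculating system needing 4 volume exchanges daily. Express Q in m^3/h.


Daily recirculation volume = 15 m^3 * 4 = 60 m^3/day
Flow rate Q = daily volume / 24 h = 60 / 24 = 2.5 m^3/h

2.5 m^3/h


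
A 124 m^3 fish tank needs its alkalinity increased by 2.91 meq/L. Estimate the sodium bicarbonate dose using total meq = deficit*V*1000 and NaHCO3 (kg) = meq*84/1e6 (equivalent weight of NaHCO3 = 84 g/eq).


Tank volume in L = 124 m^3 * 1000 = 124000 L
Total meq required = 2.91 meq/L * 124000 L = 360840 meq
NaHCO3 mass = 360840 meq * 84 mg/meq / 1e6 = 30.3106 kg

30.3106 kg


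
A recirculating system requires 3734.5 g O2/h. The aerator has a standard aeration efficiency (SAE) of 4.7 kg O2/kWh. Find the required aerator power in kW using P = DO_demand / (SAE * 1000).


SAE in g O2/kWh = 4.7 * 1000 = 4700 g/kWh
P = DO_demand / SAE_g = 3734.5 / 4700 = 0.794574 kW

0.794574 kW


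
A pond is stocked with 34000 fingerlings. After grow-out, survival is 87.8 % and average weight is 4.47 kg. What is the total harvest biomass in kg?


Survivors = 34000 * 87.8/100 = 29852 fish
Harvest biomass = survivors * W_f = 29852 * 4.47 = 133438.44 kg

133438.44 kg


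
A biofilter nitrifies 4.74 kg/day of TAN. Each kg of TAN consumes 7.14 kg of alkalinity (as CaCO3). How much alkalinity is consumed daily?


Alkalinity factor: 7.14 kg CaCO3 consumed per kg TAN nitrified
alk = 4.74 kg TAN * 7.14 = 33.8436 kg CaCO3/day

33.8436 kg CaCO3/day


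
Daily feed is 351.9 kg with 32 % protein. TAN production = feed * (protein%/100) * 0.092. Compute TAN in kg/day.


Protein in feed = 351.9 * 32/100 = 112.608 kg/day
TAN = protein * 0.092 = 112.608 * 0.092 = 10.359936 kg/day

10.359936 kg/day


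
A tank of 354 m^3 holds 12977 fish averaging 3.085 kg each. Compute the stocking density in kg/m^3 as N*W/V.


Total biomass = 12977 fish * 3.085 kg = 40034.045 kg
Density = total biomass / volume = 40034.045 / 354 = 113.091 kg/m^3

113.091 kg/m^3


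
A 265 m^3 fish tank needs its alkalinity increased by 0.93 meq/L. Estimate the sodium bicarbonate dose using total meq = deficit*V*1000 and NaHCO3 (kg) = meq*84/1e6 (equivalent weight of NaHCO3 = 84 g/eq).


Tank volume in L = 265 m^3 * 1000 = 265000 L
Total meq required = 0.93 meq/L * 265000 L = 246450 meq
NaHCO3 mass = 246450 meq * 84 mg/meq / 1e6 = 20.7018 kg

20.7018 kg


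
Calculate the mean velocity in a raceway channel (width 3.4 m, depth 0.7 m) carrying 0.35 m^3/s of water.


Cross-sectional area = W * d = 3.4 * 0.7 = 2.38 m^2
Velocity = Q / A = 0.35 / 2.38 = 0.147059 m/s

0.147059 m/s


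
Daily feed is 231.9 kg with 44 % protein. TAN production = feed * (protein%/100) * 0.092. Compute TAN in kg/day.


Protein in feed = 231.9 * 44/100 = 102.036 kg/day
TAN = protein * 0.092 = 102.036 * 0.092 = 9.387312 kg/day

9.387312 kg/day


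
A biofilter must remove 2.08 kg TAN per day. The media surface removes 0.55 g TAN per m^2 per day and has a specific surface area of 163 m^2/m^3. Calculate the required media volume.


A = 2.08*1000 / 0.55 = 3781.8182 m^2
V = 3781.8182 / 163 = 23.2013

23.2013 m^3


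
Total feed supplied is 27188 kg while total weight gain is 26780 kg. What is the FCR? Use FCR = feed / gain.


FCR = feed consumed / weight gained
FCR = 27188 kg / 26780 kg = 1.01524

1.01524


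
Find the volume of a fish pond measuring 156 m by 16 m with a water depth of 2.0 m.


Base area = L * W = 156 * 16 = 2496 m^2
Volume = area * depth = 2496 * 2.0 = 4992 m^3

4992 m^3


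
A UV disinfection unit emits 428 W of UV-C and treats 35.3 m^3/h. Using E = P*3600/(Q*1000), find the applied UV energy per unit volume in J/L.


Energy delivered per hour = 428 W * 3600 s = 1540800 J/h
Volume treated per hour = 35.3 m^3/h * 1000 = 35300 L/h
dose = 1540800 / 35300 = 43.6487 J/L

43.6487 J/L


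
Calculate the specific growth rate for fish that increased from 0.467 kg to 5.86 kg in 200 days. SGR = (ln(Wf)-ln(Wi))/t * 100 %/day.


ln(W_f) = ln(5.86) = 1.7681496
ln(W_i) = ln(0.467) = -0.76142602
ln(W_f) - ln(W_i) = 1.7681496 - -0.76142602 = 2.5295756
SGR = 2.5295756 / 200 * 100 = 1.26479 %/day

1.26479 %/day


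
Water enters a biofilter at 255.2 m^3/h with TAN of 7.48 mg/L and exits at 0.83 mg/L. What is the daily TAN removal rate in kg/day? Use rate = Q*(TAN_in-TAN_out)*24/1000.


Concentration drop: TAN_in - TAN_out = 7.48 - 0.83 = 6.65 mg/L
Hourly TAN removed = Q * dTAN = 255.2 m^3/h * 6.65 mg/L = 1697.08 g/h  (m^3/h * mg/L = g/h)
Daily TAN removed = 1697.08 * 24 = 40729.92 g/day
Convert to kg/day: 40729.92 / 1000 = 40.72992 kg/day

40.72992 kg/day


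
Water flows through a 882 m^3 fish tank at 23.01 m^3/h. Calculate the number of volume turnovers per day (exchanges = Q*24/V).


Daily flow volume = 23.01 m^3/h * 24 h = 552.24 m^3/day
Exchanges = daily flow / tank volume = 552.24 / 882 = 0.626122 exchanges/day

0.626122 exchanges/day


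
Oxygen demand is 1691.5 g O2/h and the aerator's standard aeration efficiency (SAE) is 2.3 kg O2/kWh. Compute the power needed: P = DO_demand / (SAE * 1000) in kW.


SAE in g O2/kWh = 2.3 * 1000 = 2300 g/kWh
P = DO_demand / SAE_g = 1691.5 / 2300 = 0.735435 kW

0.735435 kW


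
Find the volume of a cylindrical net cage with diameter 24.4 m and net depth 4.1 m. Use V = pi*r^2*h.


r = d/2 = 24.4/2 = 12.2 m
Base area = pi*r^2 = pi*12.2^2 = 467.59465 m^2
Volume = 467.59465 * 4.1 = 1917.14 m^3

1917.14 m^3


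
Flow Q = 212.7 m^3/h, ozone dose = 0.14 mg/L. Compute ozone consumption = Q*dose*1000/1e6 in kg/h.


O3 demand (mg/h) = Q * dose * 1000 = 212.7 * 0.14 * 1000 = 29778 mg/h
Convert mg to kg: 29778 / 1e6 = 0.029778 kg/h

0.029778 kg/h


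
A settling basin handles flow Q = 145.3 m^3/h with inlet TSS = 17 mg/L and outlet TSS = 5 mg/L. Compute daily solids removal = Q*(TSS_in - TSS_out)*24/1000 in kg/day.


Concentration drop: TSS_in - TSS_out = 17 - 5 = 12 mg/L
Hourly solids removed = Q * dTSS = 145.3 m^3/h * 12 mg/L = 1743.6 g/h  (m^3/h * mg/L = g/h)
Daily solids removed = 1743.6 * 24 = 41846.4 g/day
Convert g to kg: 41846.4 / 1000 = 41.8464 kg/day

41.8464 kg/day


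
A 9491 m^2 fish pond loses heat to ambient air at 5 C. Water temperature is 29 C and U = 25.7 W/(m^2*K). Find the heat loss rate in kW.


Temperature difference dT = 29 - 5 = 24 K
Heat loss (W) = U * A * dT = 25.7 * 9491 * 24 = 5854048.8 W
Convert to kW: 5854048.8 / 1000 = 5854.0488 kW

5854.0488 kW


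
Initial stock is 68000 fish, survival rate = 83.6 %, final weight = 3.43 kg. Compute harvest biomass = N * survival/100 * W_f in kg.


Survivors = 68000 * 83.6/100 = 56848 fish
Harvest biomass = survivors * W_f = 56848 * 3.43 = 194988.64 kg

194988.64 kg


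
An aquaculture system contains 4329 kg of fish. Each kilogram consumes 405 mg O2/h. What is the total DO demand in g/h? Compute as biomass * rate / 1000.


Total O2 consumption (mg/h) = 4329 kg * 405 mg/(kg*h) = 1753245 mg/h
Convert to g/h: 1753245 / 1000 = 1753.245 g/h

1753.245 g/h


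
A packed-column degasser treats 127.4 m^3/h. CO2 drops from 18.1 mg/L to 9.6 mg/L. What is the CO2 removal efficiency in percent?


CO2_out / CO2_in = 9.6 / 18.1 = 0.53038674
Fraction remaining = 0.53038674
efficiency = (1 - 0.53038674) * 100 = 46.9613 %

46.9613 %


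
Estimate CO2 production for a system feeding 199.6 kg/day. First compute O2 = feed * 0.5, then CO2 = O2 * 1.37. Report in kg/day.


O2 = 199.6 * 0.5 = 99.8
CO2 = 99.8 * 1.37 = 136.726

136.726 kg/day


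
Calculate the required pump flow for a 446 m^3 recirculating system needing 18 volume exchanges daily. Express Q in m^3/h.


Daily recirculation volume = 446 m^3 * 18 = 8028 m^3/day
Flow rate Q = daily volume / 24 h = 8028 / 24 = 334.5 m^3/h

334.5 m^3/h


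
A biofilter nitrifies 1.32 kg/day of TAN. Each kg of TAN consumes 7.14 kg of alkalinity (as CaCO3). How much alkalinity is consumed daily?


Alkalinity factor: 7.14 kg CaCO3 consumed per kg TAN nitrified
alk = 1.32 kg TAN * 7.14 = 9.4248 kg CaCO3/day

9.4248 kg CaCO3/day


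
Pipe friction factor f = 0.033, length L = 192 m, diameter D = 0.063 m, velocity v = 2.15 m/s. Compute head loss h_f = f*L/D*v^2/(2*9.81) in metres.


v^2 = 2.15^2 = 4.6225 m^2/s^2
L/D = 192/0.063 = 3047.619
h_f = f*(L/D)*v^2/(2g) = 0.033 * 3047.619 * 4.6225 / 19.62 = 23.6948 m

23.6948 m


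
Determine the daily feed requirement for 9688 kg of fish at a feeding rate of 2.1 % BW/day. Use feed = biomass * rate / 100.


Feeding rate fraction = 2.1% / 100 = 0.021
Daily feed = 9688 kg * 0.021 = 203.448 kg/day

203.448 kg/day


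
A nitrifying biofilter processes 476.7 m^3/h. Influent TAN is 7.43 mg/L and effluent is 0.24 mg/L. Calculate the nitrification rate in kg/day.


Concentration drop: TAN_in - TAN_out = 7.43 - 0.24 = 7.19 mg/L
Hourly TAN removed = Q * dTAN = 476.7 m^3/h * 7.19 mg/L = 3427.473 g/h  (m^3/h * mg/L = g/h)
Daily TAN removed = 3427.473 * 24 = 82259.352 g/day
Convert to kg/day: 82259.352 / 1000 = 82.259352 kg/day

82.259352 kg/day


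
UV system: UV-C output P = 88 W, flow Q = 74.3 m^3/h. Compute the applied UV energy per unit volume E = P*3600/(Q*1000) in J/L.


Energy delivered per hour = 88 W * 3600 s = 316800 J/h
Volume treated per hour = 74.3 m^3/h * 1000 = 74300 L/h
dose = 316800 / 74300 = 4.2638 J/L

4.2638 J/L


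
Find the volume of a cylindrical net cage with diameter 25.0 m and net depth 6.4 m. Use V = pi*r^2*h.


r = d/2 = 25.0/2 = 12.5 m
Base area = pi*r^2 = pi*12.5^2 = 490.87385 m^2
Volume = 490.87385 * 6.4 = 3141.59 m^3

3141.59 m^3


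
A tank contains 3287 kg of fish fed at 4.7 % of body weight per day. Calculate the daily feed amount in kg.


Feeding rate fraction = 4.7% / 100 = 0.047
Daily feed = 3287 kg * 0.047 = 154.489 kg/day

154.489 kg/day


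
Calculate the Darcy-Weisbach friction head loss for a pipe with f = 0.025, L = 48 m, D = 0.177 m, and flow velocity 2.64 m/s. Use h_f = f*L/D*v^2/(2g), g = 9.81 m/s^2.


v^2 = 2.64^2 = 6.9696 m^2/s^2
L/D = 48/0.177 = 271.18644
h_f = f*(L/D)*v^2/(2g) = 0.025 * 271.18644 * 6.9696 / 19.62 = 2.40833 m

2.40833 m


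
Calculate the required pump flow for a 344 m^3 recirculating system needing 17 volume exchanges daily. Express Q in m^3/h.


Daily recirculation volume = 344 m^3 * 17 = 5848 m^3/day
Flow rate Q = daily volume / 24 h = 5848 / 24 = 243.667 m^3/h

243.667 m^3/h


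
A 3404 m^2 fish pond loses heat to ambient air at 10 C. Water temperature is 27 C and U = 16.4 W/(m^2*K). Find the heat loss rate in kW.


Temperature difference dT = 27 - 10 = 17 K
Heat loss (W) = U * A * dT = 16.4 * 3404 * 17 = 949035.2 W
Convert to kW: 949035.2 / 1000 = 949.0352 kW

949.0352 kW


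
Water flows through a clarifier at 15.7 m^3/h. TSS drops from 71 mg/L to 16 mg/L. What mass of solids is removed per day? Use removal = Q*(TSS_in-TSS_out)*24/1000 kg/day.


Concentration drop: TSS_in - TSS_out = 71 - 16 = 55 mg/L
Hourly solids removed = Q * dTSS = 15.7 m^3/h * 55 mg/L = 863.5 g/h  (m^3/h * mg/L = g/h)
Daily solids removed = 863.5 * 24 = 20724 g/day
Convert g to kg: 20724 / 1000 = 20.724 kg/day

20.724 kg/day


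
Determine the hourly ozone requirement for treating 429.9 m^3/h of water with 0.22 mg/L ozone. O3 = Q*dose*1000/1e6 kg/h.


O3 demand (mg/h) = Q * dose * 1000 = 429.9 * 0.22 * 1000 = 94578 mg/h
Convert mg to kg: 94578 / 1e6 = 0.094578 kg/h

0.094578 kg/h


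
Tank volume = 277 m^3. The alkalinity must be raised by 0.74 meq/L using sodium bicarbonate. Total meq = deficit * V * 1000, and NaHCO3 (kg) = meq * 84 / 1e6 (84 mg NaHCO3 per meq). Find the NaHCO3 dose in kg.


Tank volume in L = 277 m^3 * 1000 = 277000 L
Total meq required = 0.74 meq/L * 277000 L = 204980 meq
NaHCO3 mass = 204980 meq * 84 mg/meq / 1e6 = 17.2183 kg

17.2183 kg


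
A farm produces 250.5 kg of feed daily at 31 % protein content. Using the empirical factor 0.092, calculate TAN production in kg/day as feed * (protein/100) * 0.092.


Protein in feed = 250.5 * 31/100 = 77.655 kg/day
TAN = protein * 0.092 = 77.655 * 0.092 = 7.14426 kg/day

7.14426 kg/day
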